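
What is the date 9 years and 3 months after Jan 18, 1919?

Advancing 9 years and 3 months from January 18, 1919.
+9 years → 1928; month 1 + 3 = 4 → April 1928.
Day 18 is valid in April, giving April 18, 1928.

April 18, 1928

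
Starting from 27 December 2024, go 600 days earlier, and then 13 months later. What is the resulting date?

Counting back 600 days from December 27, 2024:
Going back 27 days from December 27, 2024 reaches the end of the previous month; 600 − 27 = 573 left.
November 2024 has 30 days: 573 − 30 = 543 left.
October 2024 has 31 days: 543 − 31 = 512 left.
September 2024 has 30 days: 512 − 30 = 482 left.
August 2024 has 31 days: 482 − 31 = 451 left.
July 2024 has 31 days: 451 − 31 = 420 left.
June 2024 has 30 days: 420 − 30 = 390 left.
May 2024 has 31 days: 390 − 31 = 359 left.
April 2024 has 30 days: 359 − 30 = 329 left.
March 2024 has 31 days: 329 − 31 = 298 left.
February 2024 has 29 days (2024 is a leap year): 298 − 29 = 269 left.
January 2024 has 31 days: 269 − 31 = 238 left.
December 2023 has 31 days: 238 − 31 = 207 left.
November 2023 has 30 days: 207 − 30 = 177 left.
October 2023 has 31 days: 177 − 31 = 146 left.
September 2023 has 30 days: 146 − 30 = 116 left.
August 2023 has 31 days: 116 − 31 = 85 left.
July 2023 has 31 days: 85 − 31 = 54 left.
June 2023 has 30 days: 54 − 30 = 24 left.
May 2023 has 31 days; 31 − 24 = 7 → May 7, 2023.
Counting forward 13 months from May 7, 2023:
month 5 + 13 = 18, which is month 6 of year 2024 → June 2024.
Day 7 is valid in June, giving June 7, 2024.

June 7, 2024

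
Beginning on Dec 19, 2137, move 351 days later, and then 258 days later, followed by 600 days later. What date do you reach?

April 11, 2141

Adding 351 days from December 19, 2137:
December has 31 days, so 31 − 19 = 12 days remain after December 19, 2137; 351 − 12 = 339 left.
January 2138 has 31 days: 339 − 31 = 308 left.
February 2138 has 28 days (2138 is not a leap year): 308 − 28 = 280 left.
March 2138 has 31 days: 280 − 31 = 249 left.
April 2138 has 30 days: 249 − 30 = 219 left.
May 2138 has 31 days: 219 − 31 = 188 left.
June 2138 has 30 days: 188 − 30 = 158 left.
July 2138 has 31 days: 158 − 31 = 127 left.
August 2138 has 31 days: 127 − 31 = 96 left.
September 2138 has 30 days: 96 − 30 = 66 left.
October 2138 has 31 days: 66 − 31 = 35 left.
November 2138 has 30 days: 35 − 30 = 5 left.
5 days into December 2138 → December 5, 2138.
Adding 258 days from December 5, 2138:
December has 31 days, so 31 − 5 = 26 days remain after December 5, 2138; 258 − 26 = 232 left.
January 2139 has 31 days: 232 − 31 = 201 left.
February 2139 has 28 days (2139 is not a leap year): 201 − 28 = 173 left.
March 2139 has 31 days: 173 − 31 = 142 left.
April 2139 has 30 days: 142 − 30 = 112 left.
May 2139 has 31 days: 112 − 31 = 81 left.
June 2139 has 30 days: 81 − 30 = 51 left.
July 2139 has 31 days: 51 − 31 = 20 left.
20 days into August 2139 → August 20, 2139.
Adding 600 days from August 20, 2139:
August has 31 days, so 31 − 20 = 11 days remain after August 20, 2139; 600 − 11 = 589 left.
September 2139 has 30 days: 589 − 30 = 559 left.
October 2139 has 31 days: 559 − 31 = 528 left.
November 2139 has 30 days: 528 − 30 = 498 left.
December 2139 has 31 days: 498 − 31 = 467 left.
January 2140 has 31 days: 467 − 31 = 436 left.
February 2140 has 29 days (2140 is a leap year): 436 − 29 = 407 left.
March 2140 has 31 days: 407 − 31 = 376 left.
April 2140 has 30 days: 376 − 30 = 346 left.
May 2140 has 31 days: 346 − 31 = 315 left.
June 2140 has 30 days: 315 − 30 = 285 left.
July 2140 has 31 days: 285 − 31 = 254 left.
August 2140 has 31 days: 254 − 31 = 223 left.
September 2140 has 30 days: 223 − 30 = 193 left.
October 2140 has 31 days: 193 − 31 = 162 left.
November 2140 has 30 days: 162 − 30 = 132 left.
December 2140 has 31 days: 132 − 31 = 101 left.
January 2141 has 31 days: 101 − 31 = 70 left.
February 2141 has 28 days (2141 is not a leap year): 70 − 28 = 42 left.
March 2141 has 31 days: 42 − 31 = 11 left.
11 days into April 2141 → April 11, 2141.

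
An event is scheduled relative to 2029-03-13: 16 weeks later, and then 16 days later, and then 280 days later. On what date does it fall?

Advancing 16 weeks (= 112 days) from March 13, 2029:
March has 31 days, so 31 − 13 = 18 days remain after March 13, 2029; 112 − 18 = 94 left.
April 2029 has 30 days: 94 − 30 = 64 left.
May 2029 has 31 days: 64 − 31 = 33 left.
June 2029 has 30 days: 33 − 30 = 3 left.
3 days into July 2029 → July 3, 2029.
Advancing 16 days from July 3, 2029:
July has 31 days; 3 + 16 = 19, still in July.
Adding 280 days from July 19, 2029:
July has 31 days, so 31 − 19 = 12 days remain after July 19, 2029; 280 − 12 = 268 left.
August 2029 has 31 days: 268 − 31 = 237 left.
September 2029 has 30 days: 237 − 30 = 207 left.
October 2029 has 31 days: 207 − 31 = 176 left.
November 2029 has 30 days: 176 − 30 = 146 left.
December 2029 has 31 days: 146 − 31 = 115 left.
January 2030 has 31 days: 115 − 31 = 84 left.
February 2030 has 28 days (2030 is not a leap year): 84 − 28 = 56 left.
March 2030 has 31 days: 56 − 31 = 25 left.
25 days into April 2030 → April 25, 2030.

April 25, 2030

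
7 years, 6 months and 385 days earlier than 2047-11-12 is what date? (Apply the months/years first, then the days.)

April 23, 2039

Going back 7 years, 6 months and 385 days from November 12, 2047: first the month/year part, then the days.
-7 years → 2040; month 11 − 6 = 5 → May 2040.
Day 12 is valid in May, giving May 12, 2040.
Now subtract 385 days from May 12, 2040.
Going back 12 days from May 12, 2040 reaches the end of the previous month; 385 − 12 = 373 left.
April 2040 has 30 days: 373 − 30 = 343 left.
March 2040 has 31 days: 343 − 31 = 312 left.
February 2040 has 29 days (2040 is a leap year): 312 − 29 = 283 left.
January 2040 has 31 days: 283 − 31 = 252 left.
December 2039 has 31 days: 252 − 31 = 221 left.
November 2039 has 30 days: 221 − 30 = 191 left.
October 2039 has 31 days: 191 − 31 = 160 left.
September 2039 has 30 days: 160 − 30 = 130 left.
August 2039 has 31 days: 130 − 31 = 99 left.
July 2039 has 31 days: 99 − 31 = 68 left.
June 2039 has 30 days: 68 − 30 = 38 left.
May 2039 has 31 days: 38 − 31 = 7 left.
April 2039 has 30 days; 30 − 7 = 23 → April 23, 2039.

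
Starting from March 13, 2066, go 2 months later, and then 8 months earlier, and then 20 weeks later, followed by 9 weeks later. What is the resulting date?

April 4, 2066

Counting forward 2 months from March 13, 2066:
month 3 + 2 = 5 → May 2066.
Day 13 is valid in May, giving May 13, 2066.
Going back 8 months from May 13, 2066:
month 5 − 8 = -3, which is month 9 of year 2065 → September 2065.
Day 13 is valid in September, giving September 13, 2065.
Counting forward 20 weeks (= 140 days) from September 13, 2065:
September has 30 days, so 30 − 13 = 17 days remain after September 13, 2065; 140 − 17 = 123 left.
October 2065 has 31 days: 123 − 31 = 92 left.
November 2065 has 30 days: 92 − 30 = 62 left.
December 2065 has 31 days: 62 − 31 = 31 left.
31 days into January 2066 → January 31, 2066.
Counting forward 9 weeks (= 63 days) from January 31, 2066:
January has 31 days, so 31 − 31 = 0 days remain after January 31, 2066; 63 − 0 = 63 left.
February 2066 has 28 days (2066 is not a leap year): 63 − 28 = 35 left.
March 2066 has 31 days: 35 − 31 = 4 left.
4 days into April 2066 → April 4, 2066.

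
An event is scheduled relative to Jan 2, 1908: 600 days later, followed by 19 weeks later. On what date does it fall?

Counting forward 600 days from January 2, 1908:
January has 31 days, so 31 − 2 = 29 days remain after January 2, 1908; 600 − 29 = 571 left.
February 1908 has 29 days (1908 is a leap year): 571 − 29 = 542 left.
March 1908 has 31 days: 542 − 31 = 511 left.
April 1908 has 30 days: 511 − 30 = 481 left.
May 1908 has 31 days: 481 − 31 = 450 left.
June 1908 has 30 days: 450 − 30 = 420 left.
July 1908 has 31 days: 420 − 31 = 389 left.
August 1908 has 31 days: 389 − 31 = 358 left.
September 1908 has 30 days: 358 − 30 = 328 left.
October 1908 has 31 days: 328 − 31 = 297 left.
November 1908 has 30 days: 297 − 30 = 267 left.
December 1908 has 31 days: 267 − 31 = 236 left.
January 1909 has 31 days: 236 − 31 = 205 left.
February 1909 has 28 days (1909 is not a leap year): 205 − 28 = 177 left.
March 1909 has 31 days: 177 − 31 = 146 left.
April 1909 has 30 days: 146 − 30 = 116 left.
May 1909 has 31 days: 116 − 31 = 85 left.
June 1909 has 30 days: 85 − 30 = 55 left.
July 1909 has 31 days: 55 − 31 = 24 left.
24 days into August 1909 → August 24, 1909.
Counting forward 19 weeks (= 133 days) from August 24, 1909:
August has 31 days, so 31 − 24 = 7 days remain after August 24, 1909; 133 − 7 = 126 left.
September 1909 has 30 days: 126 − 30 = 96 left.
October 1909 has 31 days: 96 − 31 = 65 left.
November 1909 has 30 days: 65 − 30 = 35 left.
December 1909 has 31 days: 35 − 31 = 4 left.
4 days into January 1910 → January 4, 1910.

January 4, 1910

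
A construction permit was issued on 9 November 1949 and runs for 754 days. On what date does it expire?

Counting forward 754 days from November 9, 1949.
November has 30 days, so 30 − 9 = 21 days remain after November 9, 1949; 754 − 21 = 733 left.
December 1949 has 31 days: 733 − 31 = 702 left.
January 1950 has 31 days: 702 − 31 = 671 left.
February 1950 has 28 days (1950 is not a leap year): 671 − 28 = 643 left.
March 1950 has 31 days: 643 − 31 = 612 left.
April 1950 has 30 days: 612 − 30 = 582 left.
May 1950 has 31 days: 582 − 31 = 551 left.
June 1950 has 30 days: 551 − 30 = 521 left.
July 1950 has 31 days: 521 − 31 = 490 left.
August 1950 has 31 days: 490 − 31 = 459 left.
September 1950 has 30 days: 459 − 30 = 429 left.
October 1950 has 31 days: 429 − 31 = 398 left.
November 1950 has 30 days: 398 − 30 = 368 left.
December 1950 has 31 days: 368 − 31 = 337 left.
January 1951 has 31 days: 337 − 31 = 306 left.
February 1951 has 28 days (1951 is not a leap year): 306 − 28 = 278 left.
March 1951 has 31 days: 278 − 31 = 247 left.
April 1951 has 30 days: 247 − 30 = 217 left.
May 1951 has 31 days: 217 − 31 = 186 left.
June 1951 has 30 days: 186 − 30 = 156 left.
July 1951 has 31 days: 156 − 31 = 125 left.
August 1951 has 31 days: 125 − 31 = 94 left.
September 1951 has 30 days: 94 − 30 = 64 left.
October 1951 has 31 days: 64 − 31 = 33 left.
November 1951 has 30 days: 33 − 30 = 3 left.
3 days into December 1951 → December 3, 1951.

December 3, 1951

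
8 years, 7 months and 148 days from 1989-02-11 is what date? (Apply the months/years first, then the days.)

Counting forward 8 years, 7 months and 148 days from February 11, 1989: first the month/year part, then the days.
+8 years → 1997; month 2 + 7 = 9 → September 1997.
Day 11 is valid in September, giving September 11, 1997.
Now add 148 days from September 11, 1997.
September has 30 days, so 30 − 11 = 19 days remain after September 11, 1997; 148 − 19 = 129 left.
October 1997 has 31 days: 129 − 31 = 98 left.
November 1997 has 30 days: 98 − 30 = 68 left.
December 1997 has 31 days: 68 − 31 = 37 left.
January 1998 has 31 days: 37 − 31 = 6 left.
6 days into February 1998 → February 6, 1998.

February 6, 1998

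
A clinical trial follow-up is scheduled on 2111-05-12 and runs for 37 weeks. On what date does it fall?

Adding 37 weeks = 259 days from May 12, 2111.
May has 31 days, so 31 − 12 = 19 days remain after May 12, 2111; 259 − 19 = 240 left.
June 2111 has 30 days: 240 − 30 = 210 left.
July 2111 has 31 days: 210 − 31 = 179 left.
August 2111 has 31 days: 179 − 31 = 148 left.
September 2111 has 30 days: 148 − 30 = 118 left.
October 2111 has 31 days: 118 − 31 = 87 left.
November 2111 has 30 days: 87 − 30 = 57 left.
December 2111 has 31 days: 57 − 31 = 26 left.
26 days into January 2112 → January 26, 2112.

January 26, 2112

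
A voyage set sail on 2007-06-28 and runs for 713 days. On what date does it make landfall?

June 10, 2009

Advancing 713 days from June 28, 2007.
June has 30 days, so 30 − 28 = 2 days remain after June 28, 2007; 713 − 2 = 711 left.
July 2007 has 31 days: 711 − 31 = 680 left.
August 2007 has 31 days: 680 − 31 = 649 left.
September 2007 has 30 days: 649 − 30 = 619 left.
October 2007 has 31 days: 619 − 31 = 588 left.
November 2007 has 30 days: 588 − 30 = 558 left.
December 2007 has 31 days: 558 − 31 = 527 left.
January 2008 has 31 days: 527 − 31 = 496 left.
February 2008 has 29 days (2008 is a leap year): 496 − 29 = 467 left.
March 2008 has 31 days: 467 − 31 = 436 left.
April 2008 has 30 days: 436 − 30 = 406 left.
May 2008 has 31 days: 406 − 31 = 375 left.
June 2008 has 30 days: 375 − 30 = 345 left.
July 2008 has 31 days: 345 − 31 = 314 left.
August 2008 has 31 days: 314 − 31 = 283 left.
September 2008 has 30 days: 283 − 30 = 253 left.
October 2008 has 31 days: 253 − 31 = 222 left.
November 2008 has 30 days: 222 − 30 = 192 left.
December 2008 has 31 days: 192 − 31 = 161 left.
January 2009 has 31 days: 161 − 31 = 130 left.
February 2009 has 28 days (2009 is not a leap year): 130 − 28 = 102 left.
March 2009 has 31 days: 102 − 31 = 71 left.
April 2009 has 30 days: 71 − 30 = 41 left.
May 2009 has 31 days: 41 − 31 = 10 left.
10 days into June 2009 → June 10, 2009.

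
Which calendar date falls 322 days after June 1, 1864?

Advancing 322 days from June 1, 1864.
June has 30 days, so 30 − 1 = 29 days remain after June 1, 1864; 322 − 29 = 293 left.
July 1864 has 31 days: 293 − 31 = 262 left.
August 1864 has 31 days: 262 − 31 = 231 left.
September 1864 has 30 days: 231 − 30 = 201 left.
October 1864 has 31 days: 201 − 31 = 170 left.
November 1864 has 30 days: 170 − 30 = 140 left.
December 1864 has 31 days: 140 − 31 = 109 left.
January 1865 has 31 days: 109 − 31 = 78 left.
February 1865 has 28 days (1865 is not a leap year): 78 − 28 = 50 left.
March 1865 has 31 days: 50 − 31 = 19 left.
19 days into April 1865 → April 19, 1865.

April 19, 1865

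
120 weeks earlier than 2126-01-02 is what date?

September 15, 2123

Going back 120 weeks = 840 days from January 2, 2126.
Going back 2 days from January 2, 2126 reaches the end of the previous month; 840 − 2 = 838 left.
December 2125 has 31 days: 838 − 31 = 807 left.
November 2125 has 30 days: 807 − 30 = 777 left.
October 2125 has 31 days: 777 − 31 = 746 left.
September 2125 has 30 days: 746 − 30 = 716 left.
August 2125 has 31 days: 716 − 31 = 685 left.
July 2125 has 31 days: 685 − 31 = 654 left.
June 2125 has 30 days: 654 − 30 = 624 left.
May 2125 has 31 days: 624 − 31 = 593 left.
April 2125 has 30 days: 593 − 30 = 563 left.
March 2125 has 31 days: 563 − 31 = 532 left.
February 2125 has 28 days (2125 is not a leap year): 532 − 28 = 504 left.
January 2125 has 31 days: 504 − 31 = 473 left.
December 2124 has 31 days: 473 − 31 = 442 left.
November 2124 has 30 days: 442 − 30 = 412 left.
October 2124 has 31 days: 412 − 31 = 381 left.
September 2124 has 30 days: 381 − 30 = 351 left.
August 2124 has 31 days: 351 − 31 = 320 left.
July 2124 has 31 days: 320 − 31 = 289 left.
June 2124 has 30 days: 289 − 30 = 259 left.
May 2124 has 31 days: 259 − 31 = 228 left.
April 2124 has 30 days: 228 − 30 = 198 left.
March 2124 has 31 days: 198 − 31 = 167 left.
February 2124 has 29 days (2124 is a leap year): 167 − 29 = 138 left.
January 2124 has 31 days: 138 − 31 = 107 left.
December 2123 has 31 days: 107 − 31 = 76 left.
November 2123 has 30 days: 76 − 30 = 46 left.
October 2123 has 31 days: 46 − 31 = 15 left.
September 2123 has 30 days; 30 − 15 = 15 → September 15, 2123.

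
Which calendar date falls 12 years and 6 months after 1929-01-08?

July 8, 1941

Adding 12 years and 6 months from January 8, 1929.
+12 years → 1941; month 1 + 6 = 7 → July 1941.
Day 8 is valid in July, giving July 8, 1941.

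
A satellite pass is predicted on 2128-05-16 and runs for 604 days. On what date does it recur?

January 10, 2130

Counting forward 604 days from May 16, 2128.
May has 31 days, so 31 − 16 = 15 days remain after May 16, 2128; 604 − 15 = 589 left.
June 2128 has 30 days: 589 − 30 = 559 left.
July 2128 has 31 days: 559 − 31 = 528 left.
August 2128 has 31 days: 528 − 31 = 497 left.
September 2128 has 30 days: 497 − 30 = 467 left.
October 2128 has 31 days: 467 − 31 = 436 left.
November 2128 has 30 days: 436 − 30 = 406 left.
December 2128 has 31 days: 406 − 31 = 375 left.
January 2129 has 31 days: 375 − 31 = 344 left.
February 2129 has 28 days (2129 is not a leap year): 344 − 28 = 316 left.
March 2129 has 31 days: 316 − 31 = 285 left.
April 2129 has 30 days: 285 − 30 = 255 left.
May 2129 has 31 days: 255 − 31 = 224 left.
June 2129 has 30 days: 224 − 30 = 194 left.
July 2129 has 31 days: 194 − 31 = 163 left.
August 2129 has 31 days: 163 − 31 = 132 left.
September 2129 has 30 days: 132 − 30 = 102 left.
October 2129 has 31 days: 102 − 31 = 71 left.
November 2129 has 30 days: 71 − 30 = 41 left.
December 2129 has 31 days: 41 − 31 = 10 left.
10 days into January 2130 → January 10, 2130.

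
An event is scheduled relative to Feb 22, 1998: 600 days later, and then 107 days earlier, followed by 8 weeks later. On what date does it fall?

August 25, 1999

Advancing 600 days from February 22, 1998:
February has 28 days, so 28 − 22 = 6 days remain after February 22, 1998; 600 − 6 = 594 left.
March 1998 has 31 days: 594 − 31 = 563 left.
April 1998 has 30 days: 563 − 30 = 533 left.
May 1998 has 31 days: 533 − 31 = 502 left.
June 1998 has 30 days: 502 − 30 = 472 left.
July 1998 has 31 days: 472 − 31 = 441 left.
August 1998 has 31 days: 441 − 31 = 410 left.
September 1998 has 30 days: 410 − 30 = 380 left.
October 1998 has 31 days: 380 − 31 = 349 left.
November 1998 has 30 days: 349 − 30 = 319 left.
December 1998 has 31 days: 319 − 31 = 288 left.
January 1999 has 31 days: 288 − 31 = 257 left.
February 1999 has 28 days (1999 is not a leap year): 257 − 28 = 229 left.
March 1999 has 31 days: 229 − 31 = 198 left.
April 1999 has 30 days: 198 − 30 = 168 left.
May 1999 has 31 days: 168 − 31 = 137 left.
June 1999 has 30 days: 137 − 30 = 107 left.
July 1999 has 31 days: 107 − 31 = 76 left.
August 1999 has 31 days: 76 − 31 = 45 left.
September 1999 has 30 days: 45 − 30 = 15 left.
15 days into October 1999 → October 15, 1999.
Counting back 107 days from October 15, 1999:
Going back 15 days from October 15, 1999 reaches the end of the previous month; 107 − 15 = 92 left.
September 1999 has 30 days: 92 − 30 = 62 left.
August 1999 has 31 days: 62 − 31 = 31 left.
July 1999 has 31 days: 31 − 31 = 0 left.
June 1999 has 30 days; 30 − 0 = 30 → June 30, 1999.
Adding 8 weeks (= 56 days) from June 30, 1999:
June has 30 days, so 30 − 30 = 0 days remain after June 30, 1999; 56 − 0 = 56 left.
July 1999 has 31 days: 56 − 31 = 25 left.
25 days into August 1999 → August 25, 1999.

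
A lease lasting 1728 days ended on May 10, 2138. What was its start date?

Subtracting 1728 days from May 10, 2138.
Going back 10 days from May 10, 2138 reaches the end of the previous month; 1728 − 10 = 1718 left.
April 2138 has 30 days: 1718 − 30 = 1688 left.
March 2138 has 31 days: 1688 − 31 = 1657 left.
February 2138 has 28 days (2138 is not a leap year): 1657 − 28 = 1629 left.
January 2138 has 31 days: 1629 − 31 = 1598 left.
December 2137 has 31 days: 1598 − 31 = 1567 left.
November 2137 has 30 days: 1567 − 30 = 1537 left.
October 2137 has 31 days: 1537 − 31 = 1506 left.
September 2137 has 30 days: 1506 − 30 = 1476 left.
August 2137 has 31 days: 1476 − 31 = 1445 left.
July 2137 has 31 days: 1445 − 31 = 1414 left.
June 2137 has 30 days: 1414 − 30 = 1384 left.
May 2137 has 31 days: 1384 − 31 = 1353 left.
April 2137 has 30 days: 1353 − 30 = 1323 left.
March 2137 has 31 days: 1323 − 31 = 1292 left.
February 2137 has 28 days (2137 is not a leap year): 1292 − 28 = 1264 left.
January 2137 has 31 days: 1264 − 31 = 1233 left.
December 2136 has 31 days: 1233 − 31 = 1202 left.
November 2136 has 30 days: 1202 − 30 = 1172 left.
October 2136 has 31 days: 1172 − 31 = 1141 left.
September 2136 has 30 days: 1141 − 30 = 1111 left.
August 2136 has 31 days: 1111 − 31 = 1080 left.
July 2136 has 31 days: 1080 − 31 = 1049 left.
June 2136 has 30 days: 1049 − 30 = 1019 left.
May 2136 has 31 days: 1019 − 31 = 988 left.
April 2136 has 30 days: 988 − 30 = 958 left.
March 2136 has 31 days: 958 − 31 = 927 left.
February 2136 has 29 days (2136 is a leap year): 927 − 29 = 898 left.
January 2136 has 31 days: 898 − 31 = 867 left.
December 2135 has 31 days: 867 − 31 = 836 left.
November 2135 has 30 days: 836 − 30 = 806 left.
October 2135 has 31 days: 806 − 31 = 775 left.
September 2135 has 30 days: 775 − 30 = 745 left.
August 2135 has 31 days: 745 − 31 = 714 left.
July 2135 has 31 days: 714 − 31 = 683 left.
June 2135 has 30 days: 683 − 30 = 653 left.
May 2135 has 31 days: 653 − 31 = 622 left.
April 2135 has 30 days: 622 − 30 = 592 left.
March 2135 has 31 days: 592 − 31 = 561 left.
February 2135 has 28 days (2135 is not a leap year): 561 − 28 = 533 left.
January 2135 has 31 days: 533 − 31 = 502 left.
December 2134 has 31 days: 502 − 31 = 471 left.
November 2134 has 30 days: 471 − 30 = 441 left.
October 2134 has 31 days: 441 − 31 = 410 left.
September 2134 has 30 days: 410 − 30 = 380 left.
August 2134 has 31 days: 380 − 31 = 349 left.
July 2134 has 31 days: 349 − 31 = 318 left.
June 2134 has 30 days: 318 − 30 = 288 left.
May 2134 has 31 days: 288 − 31 = 257 left.
April 2134 has 30 days: 257 − 30 = 227 left.
March 2134 has 31 days: 227 − 31 = 196 left.
February 2134 has 28 days (2134 is not a leap year): 196 − 28 = 168 left.
January 2134 has 31 days: 168 − 31 = 137 left.
December 2133 has 31 days: 137 − 31 = 106 left.
November 2133 has 30 days: 106 − 30 = 76 left.
October 2133 has 31 days: 76 − 31 = 45 left.
September 2133 has 30 days: 45 − 30 = 15 left.
August 2133 has 31 days; 31 − 15 = 16 → August 16, 2133.

August 16, 2133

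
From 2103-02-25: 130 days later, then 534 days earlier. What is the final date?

January 17, 2102

Counting forward 130 days from February 25, 2103:
February has 28 days, so 28 − 25 = 3 days remain after February 25, 2103; 130 − 3 = 127 left.
March 2103 has 31 days: 127 − 31 = 96 left.
April 2103 has 30 days: 96 − 30 = 66 left.
May 2103 has 31 days: 66 − 31 = 35 left.
June 2103 has 30 days: 35 − 30 = 5 left.
5 days into July 2103 → July 5, 2103.
Subtracting 534 days from July 5, 2103:
Going back 5 days from July 5, 2103 reaches the end of the previous month; 534 − 5 = 529 left.
June 2103 has 30 days: 529 − 30 = 499 left.
May 2103 has 31 days: 499 − 31 = 468 left.
April 2103 has 30 days: 468 − 30 = 438 left.
March 2103 has 31 days: 438 − 31 = 407 left.
February 2103 has 28 days (2103 is not a leap year): 407 − 28 = 379 left.
January 2103 has 31 days: 379 − 31 = 348 left.
December 2102 has 31 days: 348 − 31 = 317 left.
November 2102 has 30 days: 317 − 30 = 287 left.
October 2102 has 31 days: 287 − 31 = 256 left.
September 2102 has 30 days: 256 − 30 = 226 left.
August 2102 has 31 days: 226 − 31 = 195 left.
July 2102 has 31 days: 195 − 31 = 164 left.
June 2102 has 30 days: 164 − 30 = 134 left.
May 2102 has 31 days: 134 − 31 = 103 left.
April 2102 has 30 days: 103 − 30 = 73 left.
March 2102 has 31 days: 73 − 31 = 42 left.
February 2102 has 28 days (2102 is not a leap year): 42 − 28 = 14 left.
January 2102 has 31 days; 31 − 14 = 17 → January 17, 2102.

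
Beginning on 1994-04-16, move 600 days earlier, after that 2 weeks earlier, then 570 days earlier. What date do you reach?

January 18, 1991

Counting back 600 days from April 16, 1994:
Going back 16 days from April 16, 1994 reaches the end of the previous month; 600 − 16 = 584 left.
March 1994 has 31 days: 584 − 31 = 553 left.
February 1994 has 28 days (1994 is not a leap year): 553 − 28 = 525 left.
January 1994 has 31 days: 525 − 31 = 494 left.
December 1993 has 31 days: 494 − 31 = 463 left.
November 1993 has 30 days: 463 − 30 = 433 left.
October 1993 has 31 days: 433 − 31 = 402 left.
September 1993 has 30 days: 402 − 30 = 372 left.
August 1993 has 31 days: 372 − 31 = 341 left.
July 1993 has 31 days: 341 − 31 = 310 left.
June 1993 has 30 days: 310 − 30 = 280 left.
May 1993 has 31 days: 280 − 31 = 249 left.
April 1993 has 30 days: 249 − 30 = 219 left.
March 1993 has 31 days: 219 − 31 = 188 left.
February 1993 has 28 days (1993 is not a leap year): 188 − 28 = 160 left.
January 1993 has 31 days: 160 − 31 = 129 left.
December 1992 has 31 days: 129 − 31 = 98 left.
November 1992 has 30 days: 98 − 30 = 68 left.
October 1992 has 31 days: 68 − 31 = 37 left.
September 1992 has 30 days: 37 − 30 = 7 left.
August 1992 has 31 days; 31 − 7 = 24 → August 24, 1992.
Going back 2 weeks (= 14 days) from August 24, 1992:
24 − 14 = 10, still in August 1992.
Going back 570 days from August 10, 1992:
Going back 10 days from August 10, 1992 reaches the end of the previous month; 570 − 10 = 560 left.
July 1992 has 31 days: 560 − 31 = 529 left.
June 1992 has 30 days: 529 − 30 = 499 left.
May 1992 has 31 days: 499 − 31 = 468 left.
April 1992 has 30 days: 468 − 30 = 438 left.
March 1992 has 31 days: 438 − 31 = 407 left.
February 1992 has 29 days (1992 is a leap year): 407 − 29 = 378 left.
January 1992 has 31 days: 378 − 31 = 347 left.
December 1991 has 31 days: 347 − 31 = 316 left.
November 1991 has 30 days: 316 − 30 = 286 left.
October 1991 has 31 days: 286 − 31 = 255 left.
September 1991 has 30 days: 255 − 30 = 225 left.
August 1991 has 31 days: 225 − 31 = 194 left.
July 1991 has 31 days: 194 − 31 = 163 left.
June 1991 has 30 days: 163 − 30 = 133 left.
May 1991 has 31 days: 133 − 31 = 102 left.
April 1991 has 30 days: 102 − 30 = 72 left.
March 1991 has 31 days: 72 − 31 = 41 left.
February 1991 has 28 days (1991 is not a leap year): 41 − 28 = 13 left.
January 1991 has 31 days; 31 − 13 = 18 → January 18, 1991.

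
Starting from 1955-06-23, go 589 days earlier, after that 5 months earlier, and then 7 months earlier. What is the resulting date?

Counting back 589 days from June 23, 1955:
Going back 23 days from June 23, 1955 reaches the end of the previous month; 589 − 23 = 566 left.
May 1955 has 31 days: 566 − 31 = 535 left.
April 1955 has 30 days: 535 − 30 = 505 left.
March 1955 has 31 days: 505 − 31 = 474 left.
February 1955 has 28 days (1955 is not a leap year): 474 − 28 = 446 left.
January 1955 has 31 days: 446 − 31 = 415 left.
December 1954 has 31 days: 415 − 31 = 384 left.
November 1954 has 30 days: 384 − 30 = 354 left.
October 1954 has 31 days: 354 − 31 = 323 left.
September 1954 has 30 days: 323 − 30 = 293 left.
August 1954 has 31 days: 293 − 31 = 262 left.
July 1954 has 31 days: 262 − 31 = 231 left.
June 1954 has 30 days: 231 − 30 = 201 left.
May 1954 has 31 days: 201 − 31 = 170 left.
April 1954 has 30 days: 170 − 30 = 140 left.
March 1954 has 31 days: 140 − 31 = 109 left.
February 1954 has 28 days (1954 is not a leap year): 109 − 28 = 81 left.
January 1954 has 31 days: 81 − 31 = 50 left.
December 1953 has 31 days: 50 − 31 = 19 left.
November 1953 has 30 days; 30 − 19 = 11 → November 11, 1953.
Subtracting 5 months from November 11, 1953:
month 11 − 5 = 6 → June 1953.
Day 11 is valid in June, giving June 11, 1953.
Counting back 7 months from June 11, 1953:
month 6 − 7 = -1, which is month 11 of year 1952 → November 1952.
Day 11 is valid in November, giving November 11, 1952.

November 11, 1952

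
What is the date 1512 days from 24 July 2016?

September 13, 2020

Counting forward 1512 days from July 24, 2016.
July has 31 days, so 31 − 24 = 7 days remain after July 24, 2016; 1512 − 7 = 1505 left.
August 2016 has 31 days: 1505 − 31 = 1474 left.
September 2016 has 30 days: 1474 − 30 = 1444 left.
October 2016 has 31 days: 1444 − 31 = 1413 left.
November 2016 has 30 days: 1413 − 30 = 1383 left.
December 2016 has 31 days: 1383 − 31 = 1352 left.
January 2017 has 31 days: 1352 − 31 = 1321 left.
February 2017 has 28 days (2017 is not a leap year): 1321 − 28 = 1293 left.
March 2017 has 31 days: 1293 − 31 = 1262 left.
April 2017 has 30 days: 1262 − 30 = 1232 left.
May 2017 has 31 days: 1232 − 31 = 1201 left.
June 2017 has 30 days: 1201 − 30 = 1171 left.
July 2017 has 31 days: 1171 − 31 = 1140 left.
August 2017 has 31 days: 1140 − 31 = 1109 left.
September 2017 has 30 days: 1109 − 30 = 1079 left.
October 2017 has 31 days: 1079 − 31 = 1048 left.
November 2017 has 30 days: 1048 − 30 = 1018 left.
December 2017 has 31 days: 1018 − 31 = 987 left.
January 2018 has 31 days: 987 − 31 = 956 left.
February 2018 has 28 days (2018 is not a leap year): 956 − 28 = 928 left.
March 2018 has 31 days: 928 − 31 = 897 left.
April 2018 has 30 days: 897 − 30 = 867 left.
May 2018 has 31 days: 867 − 31 = 836 left.
June 2018 has 30 days: 836 − 30 = 806 left.
July 2018 has 31 days: 806 − 31 = 775 left.
August 2018 has 31 days: 775 − 31 = 744 left.
September 2018 has 30 days: 744 − 30 = 714 left.
October 2018 has 31 days: 714 − 31 = 683 left.
November 2018 has 30 days: 683 − 30 = 653 left.
December 2018 has 31 days: 653 − 31 = 622 left.
January 2019 has 31 days: 622 − 31 = 591 left.
February 2019 has 28 days (2019 is not a leap year): 591 − 28 = 563 left.
March 2019 has 31 days: 563 − 31 = 532 left.
April 2019 has 30 days: 532 − 30 = 502 left.
May 2019 has 31 days: 502 − 31 = 471 left.
June 2019 has 30 days: 471 − 30 = 441 left.
July 2019 has 31 days: 441 − 31 = 410 left.
August 2019 has 31 days: 410 − 31 = 379 left.
September 2019 has 30 days: 379 − 30 = 349 left.
October 2019 has 31 days: 349 − 31 = 318 left.
November 2019 has 30 days: 318 − 30 = 288 left.
December 2019 has 31 days: 288 − 31 = 257 left.
January 2020 has 31 days: 257 − 31 = 226 left.
February 2020 has 29 days (2020 is a leap year): 226 − 29 = 197 left.
March 2020 has 31 days: 197 − 31 = 166 left.
April 2020 has 30 days: 166 − 30 = 136 left.
May 2020 has 31 days: 136 − 31 = 105 left.
June 2020 has 30 days: 105 − 30 = 75 left.
July 2020 has 31 days: 75 − 31 = 44 left.
August 2020 has 31 days: 44 − 31 = 13 left.
13 days into September 2020 → September 13, 2020.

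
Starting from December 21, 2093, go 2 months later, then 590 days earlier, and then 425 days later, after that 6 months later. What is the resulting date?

Advancing 2 months from December 21, 2093:
month 12 + 2 = 14, which is month 2 of year 2094 → February 2094.
Day 21 is valid in February, giving February 21, 2094.
Going back 590 days from February 21, 2094:
Going back 21 days from February 21, 2094 reaches the end of the previous month; 590 − 21 = 569 left.
January 2094 has 31 days: 569 − 31 = 538 left.
December 2093 has 31 days: 538 − 31 = 507 left.
November 2093 has 30 days: 507 − 30 = 477 left.
October 2093 has 31 days: 477 − 31 = 446 left.
September 2093 has 30 days: 446 − 30 = 416 left.
August 2093 has 31 days: 416 − 31 = 385 left.
July 2093 has 31 days: 385 − 31 = 354 left.
June 2093 has 30 days: 354 − 30 = 324 left.
May 2093 has 31 days: 324 − 31 = 293 left.
April 2093 has 30 days: 293 − 30 = 263 left.
March 2093 has 31 days: 263 − 31 = 232 left.
February 2093 has 28 days (2093 is not a leap year): 232 − 28 = 204 left.
January 2093 has 31 days: 204 − 31 = 173 left.
December 2092 has 31 days: 173 − 31 = 142 left.
November 2092 has 30 days: 142 − 30 = 112 left.
October 2092 has 31 days: 112 − 31 = 81 left.
September 2092 has 30 days: 81 − 30 = 51 left.
August 2092 has 31 days: 51 − 31 = 20 left.
July 2092 has 31 days; 31 − 20 = 11 → July 11, 2092.
Advancing 425 days from July 11, 2092:
July has 31 days, so 31 − 11 = 20 days remain after July 11, 2092; 425 − 20 = 405 left.
August 2092 has 31 days: 405 − 31 = 374 left.
September 2092 has 30 days: 374 − 30 = 344 left.
October 2092 has 31 days: 344 − 31 = 313 left.
November 2092 has 30 days: 313 − 30 = 283 left.
December 2092 has 31 days: 283 − 31 = 252 left.
January 2093 has 31 days: 252 − 31 = 221 left.
February 2093 has 28 days (2093 is not a leap year): 221 − 28 = 193 left.
March 2093 has 31 days: 193 − 31 = 162 left.
April 2093 has 30 days: 162 − 30 = 132 left.
May 2093 has 31 days: 132 − 31 = 101 left.
June 2093 has 30 days: 101 − 30 = 71 left.
July 2093 has 31 days: 71 − 31 = 40 left.
August 2093 has 31 days: 40 − 31 = 9 left.
9 days into September 2093 → September 9, 2093.
Counting forward 6 months from September 9, 2093:
month 9 + 6 = 15, which is month 3 of year 2094 → March 2094.
Day 9 is valid in March, giving March 9, 2094.

March 9, 2094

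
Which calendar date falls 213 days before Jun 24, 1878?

November 23, 1877

Counting back 213 days from June 24, 1878.
Going back 24 days from June 24, 1878 reaches the end of the previous month; 213 − 24 = 189 left.
May 1878 has 31 days: 189 − 31 = 158 left.
April 1878 has 30 days: 158 − 30 = 128 left.
March 1878 has 31 days: 128 − 31 = 97 left.
February 1878 has 28 days (1878 is not a leap year): 97 − 28 = 69 left.
January 1878 has 31 days: 69 − 31 = 38 left.
December 1877 has 31 days: 38 − 31 = 7 left.
November 1877 has 30 days; 30 − 7 = 23 → November 23, 1877.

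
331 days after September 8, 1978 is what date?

Advancing 331 days from September 8, 1978.
September has 30 days, so 30 − 8 = 22 days remain after September 8, 1978; 331 − 22 = 309 left.
October 1978 has 31 days: 309 − 31 = 278 left.
November 1978 has 30 days: 278 − 30 = 248 left.
December 1978 has 31 days: 248 − 31 = 217 left.
January 1979 has 31 days: 217 − 31 = 186 left.
February 1979 has 28 days (1979 is not a leap year): 186 − 28 = 158 left.
March 1979 has 31 days: 158 − 31 = 127 left.
April 1979 has 30 days: 127 − 30 = 97 left.
May 1979 has 31 days: 97 − 31 = 66 left.
June 1979 has 30 days: 66 − 30 = 36 left.
July 1979 has 31 days: 36 − 31 = 5 left.
5 days into August 1979 → August 5, 1979.

August 5, 1979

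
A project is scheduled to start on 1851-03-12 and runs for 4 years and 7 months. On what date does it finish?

Advancing 4 years and 7 months from March 12, 1851.
+4 years → 1855; month 3 + 7 = 10 → October 1855.
Day 12 is valid in October, giving October 12, 1855.

October 12, 1855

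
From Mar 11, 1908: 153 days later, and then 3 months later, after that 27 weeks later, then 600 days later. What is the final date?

January 9, 1911

Advancing 153 days from March 11, 1908:
March has 31 days, so 31 − 11 = 20 days remain after March 11, 1908; 153 − 20 = 133 left.
April 1908 has 30 days: 133 − 30 = 103 left.
May 1908 has 31 days: 103 − 31 = 72 left.
June 1908 has 30 days: 72 − 30 = 42 left.
July 1908 has 31 days: 42 − 31 = 11 left.
11 days into August 1908 → August 11, 1908.
Adding 3 months from August 11, 1908:
month 8 + 3 = 11 → November 1908.
Day 11 is valid in November, giving November 11, 1908.
Advancing 27 weeks (= 189 days) from November 11, 1908:
November has 30 days, so 30 − 11 = 19 days remain after November 11, 1908; 189 − 19 = 170 left.
December 1908 has 31 days: 170 − 31 = 139 left.
January 1909 has 31 days: 139 − 31 = 108 left.
February 1909 has 28 days (1909 is not a leap year): 108 − 28 = 80 left.
March 1909 has 31 days: 80 − 31 = 49 left.
April 1909 has 30 days: 49 − 30 = 19 left.
19 days into May 1909 → May 19, 1909.
Advancing 600 days from May 19, 1909:
May has 31 days, so 31 − 19 = 12 days remain after May 19, 1909; 600 − 12 = 588 left.
June 1909 has 30 days: 588 − 30 = 558 left.
July 1909 has 31 days: 558 − 31 = 527 left.
August 1909 has 31 days: 527 − 31 = 496 left.
September 1909 has 30 days: 496 − 30 = 466 left.
October 1909 has 31 days: 466 − 31 = 435 left.
November 1909 has 30 days: 435 − 30 = 405 left.
December 1909 has 31 days: 405 − 31 = 374 left.
January 1910 has 31 days: 374 − 31 = 343 left.
February 1910 has 28 days (1910 is not a leap year): 343 − 28 = 315 left.
March 1910 has 31 days: 315 − 31 = 284 left.
April 1910 has 30 days: 284 − 30 = 254 left.
May 1910 has 31 days: 254 − 31 = 223 left.
June 1910 has 30 days: 223 − 30 = 193 left.
July 1910 has 31 days: 193 − 31 = 162 left.
August 1910 has 31 days: 162 − 31 = 131 left.
September 1910 has 30 days: 131 − 30 = 101 left.
October 1910 has 31 days: 101 − 31 = 70 left.
November 1910 has 30 days: 70 − 30 = 40 left.
December 1910 has 31 days: 40 − 31 = 9 left.
9 days into January 1911 → January 9, 1911.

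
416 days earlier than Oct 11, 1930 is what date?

Going back 416 days from October 11, 1930.
Going back 11 days from October 11, 1930 reaches the end of the previous month; 416 − 11 = 405 left.
September 1930 has 30 days: 405 − 30 = 375 left.
August 1930 has 31 days: 375 − 31 = 344 left.
July 1930 has 31 days: 344 − 31 = 313 left.
June 1930 has 30 days: 313 − 30 = 283 left.
May 1930 has 31 days: 283 − 31 = 252 left.
April 1930 has 30 days: 252 − 30 = 222 left.
March 1930 has 31 days: 222 − 31 = 191 left.
February 1930 has 28 days (1930 is not a leap year): 191 − 28 = 163 left.
January 1930 has 31 days: 163 − 31 = 132 left.
December 1929 has 31 days: 132 − 31 = 101 left.
November 1929 has 30 days: 101 − 30 = 71 left.
October 1929 has 31 days: 71 − 31 = 40 left.
September 1929 has 30 days: 40 − 30 = 10 left.
August 1929 has 31 days; 31 − 10 = 21 → August 21, 1929.

August 21, 1929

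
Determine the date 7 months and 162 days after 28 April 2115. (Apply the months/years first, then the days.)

Adding 7 months and 162 days from April 28, 2115: first the month/year part, then the days.
month 4 + 7 = 11 → November 2115.
Day 28 is valid in November, giving November 28, 2115.
Now add 162 days from November 28, 2115.
November has 30 days, so 30 − 28 = 2 days remain after November 28, 2115; 162 − 2 = 160 left.
December 2115 has 31 days: 160 − 31 = 129 left.
January 2116 has 31 days: 129 − 31 = 98 left.
February 2116 has 29 days (2116 is a leap year): 98 − 29 = 69 left.
March 2116 has 31 days: 69 − 31 = 38 left.
April 2116 has 30 days: 38 − 30 = 8 left.
8 days into May 2116 → May 8, 2116.

May 8, 2116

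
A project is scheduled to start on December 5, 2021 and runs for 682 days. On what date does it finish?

Counting forward 682 days from December 5, 2021.
December has 31 days, so 31 − 5 = 26 days remain after December 5, 2021; 682 − 26 = 656 left.
January 2022 has 31 days: 656 − 31 = 625 left.
February 2022 has 28 days (2022 is not a leap year): 625 − 28 = 597 left.
March 2022 has 31 days: 597 − 31 = 566 left.
April 2022 has 30 days: 566 − 30 = 536 left.
May 2022 has 31 days: 536 − 31 = 505 left.
June 2022 has 30 days: 505 − 30 = 475 left.
July 2022 has 31 days: 475 − 31 = 444 left.
August 2022 has 31 days: 444 − 31 = 413 left.
September 2022 has 30 days: 413 − 30 = 383 left.
October 2022 has 31 days: 383 − 31 = 352 left.
November 2022 has 30 days: 352 − 30 = 322 left.
December 2022 has 31 days: 322 − 31 = 291 left.
January 2023 has 31 days: 291 − 31 = 260 left.
February 2023 has 28 days (2023 is not a leap year): 260 − 28 = 232 left.
March 2023 has 31 days: 232 − 31 = 201 left.
April 2023 has 30 days: 201 − 30 = 171 left.
May 2023 has 31 days: 171 − 31 = 140 left.
June 2023 has 30 days: 140 − 30 = 110 left.
July 2023 has 31 days: 110 − 31 = 79 left.
August 2023 has 31 days: 79 − 31 = 48 left.
September 2023 has 30 days: 48 − 30 = 18 left.
18 days into October 2023 → October 18, 2023.

October 18, 2023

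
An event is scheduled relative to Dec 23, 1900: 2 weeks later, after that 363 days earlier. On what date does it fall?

Counting forward 2 weeks (= 14 days) from December 23, 1900:
December has 31 days, so 31 − 23 = 8 days remain after December 23, 1900; 14 − 8 = 6 left.
6 days into January 1901 → January 6, 1901.
Going back 363 days from January 6, 1901:
Going back 6 days from January 6, 1901 reaches the end of the previous month; 363 − 6 = 357 left.
December 1900 has 31 days: 357 − 31 = 326 left.
November 1900 has 30 days: 326 − 30 = 296 left.
October 1900 has 31 days: 296 − 31 = 265 left.
September 1900 has 30 days: 265 − 30 = 235 left.
August 1900 has 31 days: 235 − 31 = 204 left.
July 1900 has 31 days: 204 − 31 = 173 left.
June 1900 has 30 days: 173 − 30 = 143 left.
May 1900 has 31 days: 143 − 31 = 112 left.
April 1900 has 30 days: 112 − 30 = 82 left.
March 1900 has 31 days: 82 − 31 = 51 left.
February 1900 has 28 days (1900 is not a leap year (divisible by 100 but not 400)): 51 − 28 = 23 left.
January 1900 has 31 days; 31 − 23 = 8 → January 8, 1900.

January 8, 1900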